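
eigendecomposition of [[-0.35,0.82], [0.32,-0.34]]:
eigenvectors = [[-0.85, -0.85], [0.53, -0.53]]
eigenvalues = [-0.86, 0.17]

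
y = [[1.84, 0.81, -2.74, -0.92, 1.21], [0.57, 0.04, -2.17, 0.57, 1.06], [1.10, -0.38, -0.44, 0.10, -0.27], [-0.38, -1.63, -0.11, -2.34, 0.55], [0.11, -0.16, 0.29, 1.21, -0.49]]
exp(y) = [[2.63, 2.49, -6.07, 0.28, 3.42], [-0.64, 0.79, -1.38, 0.60, 1.06], [1.80, 0.69, -1.45, -0.18, 0.89], [-0.23, -0.90, 1.34, -0.08, -0.65], [0.20, -0.53, 0.46, 0.22, 0.52]]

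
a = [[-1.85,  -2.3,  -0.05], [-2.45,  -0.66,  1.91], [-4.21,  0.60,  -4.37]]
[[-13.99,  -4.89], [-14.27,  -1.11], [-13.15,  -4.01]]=a @ [[4.43, 0.51], [2.54, 1.7], [-0.91, 0.66]]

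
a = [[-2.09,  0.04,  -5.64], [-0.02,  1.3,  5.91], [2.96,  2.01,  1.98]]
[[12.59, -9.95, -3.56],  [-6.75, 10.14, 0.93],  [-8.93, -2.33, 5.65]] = a@ [[-2.56, -0.97, 1.55], [0.59, -1.81, 0.47], [-1.28, 2.11, 0.06]]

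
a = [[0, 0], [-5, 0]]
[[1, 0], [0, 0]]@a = [[0, 0], [0, 0]]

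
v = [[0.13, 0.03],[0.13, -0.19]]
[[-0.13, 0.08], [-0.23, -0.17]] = v @ [[-1.11, 0.38], [0.44, 1.17]]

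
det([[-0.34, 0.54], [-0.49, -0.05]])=0.282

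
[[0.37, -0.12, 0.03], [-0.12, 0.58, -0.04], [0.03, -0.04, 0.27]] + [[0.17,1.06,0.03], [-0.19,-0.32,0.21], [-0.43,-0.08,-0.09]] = [[0.54, 0.94, 0.06],[-0.31, 0.26, 0.17],[-0.40, -0.12, 0.18]]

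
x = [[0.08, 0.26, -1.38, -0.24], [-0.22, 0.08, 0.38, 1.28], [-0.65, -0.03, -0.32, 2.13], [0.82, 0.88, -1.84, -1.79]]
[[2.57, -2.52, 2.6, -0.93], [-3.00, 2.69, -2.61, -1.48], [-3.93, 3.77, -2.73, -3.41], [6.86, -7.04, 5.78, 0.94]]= x @[[1.05,-1.57,-1.31,0.46], [0.22,-0.73,0.89,-0.21], [-1.46,1.34,-1.46,0.89], [-1.74,1.48,-1.89,-1.33]]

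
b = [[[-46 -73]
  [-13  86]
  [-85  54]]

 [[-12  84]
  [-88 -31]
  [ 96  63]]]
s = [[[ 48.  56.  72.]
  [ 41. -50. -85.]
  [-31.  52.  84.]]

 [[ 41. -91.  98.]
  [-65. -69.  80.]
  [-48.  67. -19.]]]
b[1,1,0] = -88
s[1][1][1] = -69.0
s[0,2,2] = 84.0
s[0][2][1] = 52.0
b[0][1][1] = 86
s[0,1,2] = -85.0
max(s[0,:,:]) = 84.0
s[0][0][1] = 56.0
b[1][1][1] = -31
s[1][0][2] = 98.0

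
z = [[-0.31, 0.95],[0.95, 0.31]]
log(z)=[[-0.00+2.06j,-1.49j],  [-1.49j,-0.00+1.08j]]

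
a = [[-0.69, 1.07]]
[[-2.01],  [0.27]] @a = [[1.39, -2.15], [-0.19, 0.29]]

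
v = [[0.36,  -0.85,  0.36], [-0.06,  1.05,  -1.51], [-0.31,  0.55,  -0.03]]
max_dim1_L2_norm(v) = 1.84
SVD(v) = [[-0.43, -0.62, 0.66],[0.88, -0.46, 0.14],[0.21, 0.64, 0.74]] @ diag([2.0624619976524725, 0.71669042873198, 0.002310325376066168]) @ [[-0.13, 0.68, -0.72], [-0.55, 0.56, 0.62], [-0.83, -0.48, -0.3]]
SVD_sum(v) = [[0.12, -0.60, 0.64], [-0.24, 1.23, -1.31], [-0.06, 0.3, -0.31]] + [[0.24, -0.25, -0.28], [0.18, -0.18, -0.2], [-0.25, 0.25, 0.29]] + [[-0.0, -0.0, -0.00], [-0.00, -0.00, -0.00], [-0.0, -0.00, -0.0]]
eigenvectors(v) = [[-0.82+0.00j, -0.35+0.46j, (-0.35-0.46j)], [-0.48+0.00j, (0.68+0j), (0.68-0j)], [(-0.3+0j), (0.18-0.41j), (0.18+0.41j)]]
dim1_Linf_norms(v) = [0.85, 1.51, 0.55]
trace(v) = 1.38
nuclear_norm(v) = 2.78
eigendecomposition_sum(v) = [[(-0-0j), -0.00+0.00j, -0.00-0.00j],[-0.00-0.00j, -0.00+0.00j, (-0-0j)],[(-0-0j), (-0+0j), -0.00-0.00j]] + [[(0.18+0.1j), -0.42+0.24j, 0.18-0.66j], [-0.03-0.24j, 0.53+0.23j, (-0.75+0.3j)], [(-0.15-0.05j), (0.28-0.26j), -0.01+0.53j]] + [[0.18-0.10j, (-0.42-0.24j), (0.18+0.66j)], [-0.03+0.24j, (0.53-0.23j), (-0.75-0.3j)], [-0.15+0.05j, 0.28+0.26j, -0.01-0.53j]]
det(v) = -0.00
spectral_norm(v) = 2.06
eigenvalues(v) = [(-0+0j), (0.69+0.87j), (0.69-0.87j)]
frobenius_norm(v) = 2.18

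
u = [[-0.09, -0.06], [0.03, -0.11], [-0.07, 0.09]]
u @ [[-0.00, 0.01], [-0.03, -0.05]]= [[0.00, 0.00],[0.00, 0.01],[-0.0, -0.01]]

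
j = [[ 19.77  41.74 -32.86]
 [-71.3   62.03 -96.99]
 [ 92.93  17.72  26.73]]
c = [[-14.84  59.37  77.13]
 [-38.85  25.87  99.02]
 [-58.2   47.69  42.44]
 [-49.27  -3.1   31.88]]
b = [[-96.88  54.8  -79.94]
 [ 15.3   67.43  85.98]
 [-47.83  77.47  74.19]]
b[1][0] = 15.3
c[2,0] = -58.2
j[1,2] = -96.99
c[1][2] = 99.02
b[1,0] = 15.3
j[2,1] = 17.72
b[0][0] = -96.88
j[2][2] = 26.73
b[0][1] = 54.8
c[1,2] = 99.02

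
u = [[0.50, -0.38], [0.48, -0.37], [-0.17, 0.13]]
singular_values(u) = [0.9, 0.0]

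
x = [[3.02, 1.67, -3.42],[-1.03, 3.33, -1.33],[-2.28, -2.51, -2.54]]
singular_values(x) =[5.32, 4.13, 3.17]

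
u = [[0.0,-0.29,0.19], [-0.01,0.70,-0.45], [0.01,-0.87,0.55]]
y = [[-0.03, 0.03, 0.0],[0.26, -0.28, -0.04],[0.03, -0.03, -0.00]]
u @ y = [[-0.07, 0.08, 0.01],[0.17, -0.18, -0.03],[-0.21, 0.23, 0.03]]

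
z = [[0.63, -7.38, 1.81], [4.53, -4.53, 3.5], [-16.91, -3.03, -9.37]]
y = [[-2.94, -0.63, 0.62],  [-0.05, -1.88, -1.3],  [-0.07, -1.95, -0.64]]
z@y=[[-1.61,9.95,8.83], [-13.34,-1.16,6.46], [50.52,34.62,-0.55]]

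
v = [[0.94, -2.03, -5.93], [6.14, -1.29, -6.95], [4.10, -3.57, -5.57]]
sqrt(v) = [[3.61,-1.47,-3.05], [2.47,0.57,-1.50], [2.78,-1.34,-0.94]]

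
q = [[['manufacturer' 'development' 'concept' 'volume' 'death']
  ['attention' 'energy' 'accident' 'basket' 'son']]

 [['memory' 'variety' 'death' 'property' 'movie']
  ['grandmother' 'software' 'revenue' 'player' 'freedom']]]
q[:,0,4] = ['death', 'movie']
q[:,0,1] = ['development', 'variety']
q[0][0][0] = 'manufacturer'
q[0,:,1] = ['development', 'energy']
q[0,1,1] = 'energy'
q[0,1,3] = 'basket'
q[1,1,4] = 'freedom'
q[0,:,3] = ['volume', 'basket']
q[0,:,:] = [['manufacturer', 'development', 'concept', 'volume', 'death'], ['attention', 'energy', 'accident', 'basket', 'son']]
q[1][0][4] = 'movie'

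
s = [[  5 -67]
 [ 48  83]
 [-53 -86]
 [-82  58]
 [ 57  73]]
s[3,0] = -82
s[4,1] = 73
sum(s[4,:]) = 130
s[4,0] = 57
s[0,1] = -67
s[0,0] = 5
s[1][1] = 83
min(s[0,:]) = -67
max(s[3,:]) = 58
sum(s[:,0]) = -25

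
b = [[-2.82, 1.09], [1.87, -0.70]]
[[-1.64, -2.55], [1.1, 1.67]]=b@[[0.81, 0.59],  [0.59, -0.81]]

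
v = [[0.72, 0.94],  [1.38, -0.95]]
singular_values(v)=[1.68, 1.18]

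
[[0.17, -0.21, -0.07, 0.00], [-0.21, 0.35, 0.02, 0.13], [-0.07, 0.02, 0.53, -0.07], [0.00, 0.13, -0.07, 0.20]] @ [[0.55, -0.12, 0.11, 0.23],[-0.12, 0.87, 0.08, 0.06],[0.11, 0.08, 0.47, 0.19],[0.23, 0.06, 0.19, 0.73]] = [[0.11, -0.21, -0.03, 0.01], [-0.13, 0.34, 0.04, 0.07], [0.00, 0.06, 0.23, 0.03], [0.02, 0.12, 0.02, 0.14]]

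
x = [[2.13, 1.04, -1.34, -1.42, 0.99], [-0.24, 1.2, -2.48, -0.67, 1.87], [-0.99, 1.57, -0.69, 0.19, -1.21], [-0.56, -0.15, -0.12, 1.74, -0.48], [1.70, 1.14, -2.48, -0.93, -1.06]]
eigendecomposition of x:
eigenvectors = [[(-0.73+0j), (-0.01+0j), (-0.06+0.27j), (-0.06-0.27j), (0.46+0j)],[(-0.41+0j), 0.05+0.00j, (-0.77+0j), -0.77-0.00j, 0.32+0.00j],[0.14+0.00j, -0.53+0.00j, (-0.34+0.39j), -0.34-0.39j, -0.06+0.00j],[(0.28+0j), -0.10+0.00j, -0.13-0.06j, -0.13+0.06j, (0.78+0j)],[(-0.45+0j), (-0.84+0j), -0.16-0.13j, (-0.16+0.13j), 0.26+0.00j]]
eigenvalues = [(4.12+0j), (-2.76+0j), (0.38+1.6j), (0.38-1.6j), (1.2+0j)]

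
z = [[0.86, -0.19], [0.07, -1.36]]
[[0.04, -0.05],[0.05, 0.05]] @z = [[0.03, 0.06], [0.05, -0.08]]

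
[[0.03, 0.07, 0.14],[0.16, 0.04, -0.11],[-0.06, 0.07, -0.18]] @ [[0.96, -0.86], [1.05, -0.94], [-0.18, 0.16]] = [[0.08, -0.07], [0.22, -0.19], [0.05, -0.04]]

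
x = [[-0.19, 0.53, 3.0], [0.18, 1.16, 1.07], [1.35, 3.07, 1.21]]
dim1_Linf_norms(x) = [3.0, 1.16, 3.07]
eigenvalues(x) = [3.76, -1.87, 0.29]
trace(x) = 2.18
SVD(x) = [[0.55,-0.81,0.23], [0.36,-0.02,-0.93], [0.76,0.59,0.29]] @ diag([4.333337730330457, 2.394832226114784, 0.19586404380743008]) @ [[0.23, 0.70, 0.68],[0.40, 0.57, -0.72],[0.89, -0.43, 0.15]]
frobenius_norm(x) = 4.95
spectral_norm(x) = 4.33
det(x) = -2.03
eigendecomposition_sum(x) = [[0.64, 2.03, 1.61], [0.37, 1.16, 0.92], [0.78, 2.47, 1.96]] + [[-0.93, -1.17, 1.31], [-0.14, -0.17, 0.19], [0.54, 0.68, -0.77]] + [[0.1,-0.34,0.08], [-0.05,0.17,-0.04], [0.02,-0.08,0.02]]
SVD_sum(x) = [[0.53, 1.65, 1.60],[0.36, 1.10, 1.07],[0.74, 2.29, 2.22]] + [[-0.76, -1.1, 1.39], [-0.01, -0.02, 0.03], [0.56, 0.81, -1.02]] + [[0.04, -0.02, 0.01], [-0.16, 0.08, -0.03], [0.05, -0.02, 0.01]]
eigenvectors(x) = [[0.6,0.86,0.87], [0.34,0.13,-0.45], [0.73,-0.5,0.22]]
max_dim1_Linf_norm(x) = 3.07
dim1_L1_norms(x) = [3.72, 2.41, 5.63]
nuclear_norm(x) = 6.92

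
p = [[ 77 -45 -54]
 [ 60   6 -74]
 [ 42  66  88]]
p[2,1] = 66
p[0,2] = -54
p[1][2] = -74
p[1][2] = -74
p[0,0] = 77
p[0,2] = -54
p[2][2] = 88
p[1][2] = -74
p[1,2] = -74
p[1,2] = -74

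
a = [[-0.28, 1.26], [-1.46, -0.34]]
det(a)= 1.935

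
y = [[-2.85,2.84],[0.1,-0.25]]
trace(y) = -3.10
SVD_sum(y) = [[-2.85,2.84], [0.18,-0.17]] + [[-0.00, -0.00],[-0.08, -0.08]]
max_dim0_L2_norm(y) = 2.85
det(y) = 0.43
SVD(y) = [[-1.0, 0.06], [0.06, 1.0]] @ diag([4.031042085871376, 0.10630005613235186]) @ [[0.71,  -0.71], [-0.71,  -0.71]]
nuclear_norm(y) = 4.14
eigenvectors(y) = [[-1.0, -0.72],  [0.04, -0.69]]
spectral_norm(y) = 4.03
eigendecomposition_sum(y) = [[-2.84, 2.99],[0.11, -0.11]] + [[-0.01,-0.15], [-0.01,-0.14]]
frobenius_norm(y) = 4.03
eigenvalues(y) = [-2.95, -0.15]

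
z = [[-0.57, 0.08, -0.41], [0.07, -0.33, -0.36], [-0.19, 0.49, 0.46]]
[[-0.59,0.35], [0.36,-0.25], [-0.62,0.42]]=z @ [[1.12, -0.81], [-0.6, 0.25], [-0.24, 0.31]]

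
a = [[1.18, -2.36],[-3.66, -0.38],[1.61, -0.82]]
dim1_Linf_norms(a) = [2.36, 3.66, 1.61]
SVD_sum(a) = [[1.64, -0.38], [-3.39, 0.79], [1.71, -0.4]] + [[-0.46, -1.98], [-0.27, -1.17], [-0.10, -0.42]]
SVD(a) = [[-0.4, -0.85],[0.82, -0.50],[-0.41, -0.18]] @ diag([4.244253252902163, 2.3985025172447507]) @ [[-0.97,0.23], [0.23,0.97]]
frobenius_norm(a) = 4.88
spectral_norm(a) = 4.24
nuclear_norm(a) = 6.64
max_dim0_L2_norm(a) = 4.17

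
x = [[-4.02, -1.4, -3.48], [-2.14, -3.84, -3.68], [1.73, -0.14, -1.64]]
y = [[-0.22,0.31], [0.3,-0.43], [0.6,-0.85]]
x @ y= [[-1.62,  2.31],  [-2.89,  4.12],  [-1.41,  1.99]]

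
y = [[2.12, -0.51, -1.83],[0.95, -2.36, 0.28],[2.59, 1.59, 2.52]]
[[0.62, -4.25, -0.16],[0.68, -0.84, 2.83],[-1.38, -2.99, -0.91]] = y @ [[-0.04, -1.57, -0.02], [-0.34, -0.21, -1.16], [-0.29, 0.56, 0.39]]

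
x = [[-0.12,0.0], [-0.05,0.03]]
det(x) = -0.004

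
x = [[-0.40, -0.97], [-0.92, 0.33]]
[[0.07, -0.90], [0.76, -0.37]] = x @ [[-0.74, 0.64],  [0.23, 0.66]]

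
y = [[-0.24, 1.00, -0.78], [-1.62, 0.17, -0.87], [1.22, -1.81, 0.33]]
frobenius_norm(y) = 3.15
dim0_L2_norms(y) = [2.04, 2.07, 1.21]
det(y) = -2.29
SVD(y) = [[-0.39, 0.32, 0.86], [-0.53, -0.84, 0.07], [0.75, -0.44, 0.50]] @ diag([2.815088880034786, 1.271331443729892, 0.6392111995953782]) @ [[0.67, -0.65, 0.36], [0.6, 0.76, 0.27], [0.45, -0.04, -0.89]]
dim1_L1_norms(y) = [2.02, 2.66, 3.36]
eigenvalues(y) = [(0.64+1.35j), (0.64-1.35j), (-1.02+0j)]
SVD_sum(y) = [[-0.73,0.71,-0.39], [-1.00,0.98,-0.54], [1.41,-1.38,0.76]] + [[0.24, 0.31, 0.11], [-0.64, -0.81, -0.29], [-0.33, -0.42, -0.15]] + [[0.25, -0.02, -0.49], [0.02, -0.00, -0.04], [0.14, -0.01, -0.28]]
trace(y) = 0.26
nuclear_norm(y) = 4.73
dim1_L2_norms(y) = [1.29, 1.85, 2.21]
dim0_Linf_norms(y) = [1.62, 1.81, 0.87]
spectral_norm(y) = 2.82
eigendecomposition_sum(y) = [[-0.12+0.88j, (0.51-0.25j), (-0.38+0.17j)], [(-0.68+0.12j), (0.31+0.32j), -0.22-0.25j], [(0.77-0.63j), (-0.61-0.19j), (0.45+0.16j)]] + [[-0.12-0.88j, (0.51+0.25j), -0.38-0.17j], [(-0.68-0.12j), 0.31-0.32j, (-0.22+0.25j)], [0.77+0.63j, (-0.61+0.19j), 0.45-0.16j]] + [[-0.01-0.00j, -0.01-0.00j, (-0.01+0j)],[(-0.25-0j), (-0.45-0j), (-0.43+0j)],[-0.33-0.00j, (-0.59-0j), -0.57+0.00j]]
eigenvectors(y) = [[-0.43+0.40j,-0.43-0.40j,(0.02+0j)], [(-0.4-0.23j),(-0.4+0.23j),(0.61+0j)], [(0.66+0j),(0.66-0j),(0.8+0j)]]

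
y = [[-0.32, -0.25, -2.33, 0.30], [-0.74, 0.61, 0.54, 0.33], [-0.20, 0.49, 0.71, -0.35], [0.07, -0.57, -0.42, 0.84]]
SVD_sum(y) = [[-0.03,-0.59,-2.21,0.46], [0.01,0.15,0.56,-0.12], [0.01,0.22,0.82,-0.17], [-0.01,-0.18,-0.67,0.14]] + [[-0.33, 0.3, -0.08, -0.01], [-0.62, 0.56, -0.14, -0.01], [-0.26, 0.23, -0.06, -0.01], [0.27, -0.24, 0.06, 0.01]] + [[0.04,0.03,-0.04,-0.16],[-0.13,-0.1,0.12,0.46],[0.05,0.04,-0.05,-0.17],[-0.19,-0.15,0.19,0.69]] + [[0.00, 0.0, -0.00, 0.00], [-0.0, -0.0, 0.0, -0.00], [0.0, 0.0, -0.0, 0.00], [0.0, 0.0, -0.00, 0.0]]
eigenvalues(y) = [1.83, -0.22, -0.05, 0.27]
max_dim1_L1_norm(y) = 3.2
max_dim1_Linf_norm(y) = 2.33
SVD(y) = [[-0.88, -0.42, -0.18, 0.13], [0.22, -0.78, 0.53, -0.25], [0.33, -0.33, -0.20, 0.86], [-0.27, 0.34, 0.80, 0.41]] @ diag([2.6527812408421787, 1.0915487175003493, 0.9453939838153347, 0.001816844776412741]) @ [[0.01, 0.25, 0.95, -0.2], [0.73, -0.66, 0.17, 0.01], [-0.25, -0.2, 0.25, 0.91], [0.63, 0.68, -0.11, 0.35]]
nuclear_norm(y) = 4.69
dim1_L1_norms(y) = [3.2, 2.22, 1.75, 1.9]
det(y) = 0.00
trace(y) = 1.84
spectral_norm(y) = 2.65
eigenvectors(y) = [[-0.61, 0.75, -0.66, 0.47], [0.44, 0.61, -0.67, 0.69], [0.45, -0.07, 0.11, -0.12], [-0.49, 0.25, -0.33, 0.54]]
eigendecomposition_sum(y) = [[0.33, -0.64, -1.10, 0.28], [-0.24, 0.46, 0.79, -0.2], [-0.25, 0.47, 0.82, -0.21], [0.27, -0.51, -0.88, 0.22]] + [[-0.78, 0.79, -2.86, -0.97], [-0.64, 0.64, -2.33, -0.79], [0.07, -0.07, 0.25, 0.08], [-0.26, 0.27, -0.97, -0.33]] + [[0.13, -0.21, 0.71, 0.32], [0.13, -0.21, 0.72, 0.32], [-0.02, 0.03, -0.12, -0.05], [0.06, -0.1, 0.35, 0.16]] + [[0.01, -0.19, 0.92, 0.67], [0.01, -0.28, 1.35, 1.00], [-0.00, 0.05, -0.24, -0.18], [0.01, -0.22, 1.07, 0.79]]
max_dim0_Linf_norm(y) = 2.33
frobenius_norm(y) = 3.02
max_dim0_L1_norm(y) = 4.0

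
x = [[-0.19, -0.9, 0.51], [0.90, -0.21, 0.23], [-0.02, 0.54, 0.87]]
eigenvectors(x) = [[0.72+0.00j, 0.72-0.00j, 0.17+0.00j], [(-0-0.65j), -0.00+0.65j, (0.3+0j)], [(-0.14+0.19j), -0.14-0.19j, 0.94+0.00j]]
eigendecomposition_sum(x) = [[(-0.11+0.47j),-0.47-0.17j,(0.17-0.03j)],  [(0.42+0.1j),-0.15+0.43j,-0.03-0.15j],  [-0.10-0.12j,(0.14-0.09j),(-0.02+0.05j)]] + [[(-0.11-0.47j), -0.47+0.17j, (0.17+0.03j)], [0.42-0.10j, (-0.15-0.43j), (-0.03+0.15j)], [-0.10+0.12j, 0.14+0.09j, (-0.02-0.05j)]] + [[(0.03-0j), 0.05-0.00j, 0.17+0.00j], [(0.06-0j), 0.08-0.00j, (0.29+0j)], [0.18-0.00j, (0.27-0j), (0.92+0j)]]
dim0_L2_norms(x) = [0.92, 1.07, 1.03]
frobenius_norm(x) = 1.75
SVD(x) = [[-0.9,-0.11,-0.43], [-0.44,0.30,0.85], [0.03,0.95,-0.32]] @ diag([1.0838412527718797, 1.0368103737491519, 0.9013392189825237]) @ [[-0.21, 0.85, -0.49], [0.26, 0.53, 0.81], [0.94, 0.04, -0.33]]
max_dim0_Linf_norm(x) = 0.9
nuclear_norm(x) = 3.02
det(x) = 1.01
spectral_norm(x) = 1.08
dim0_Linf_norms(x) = [0.9, 0.9, 0.87]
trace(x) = 0.47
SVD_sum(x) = [[0.21, -0.82, 0.48], [0.1, -0.41, 0.24], [-0.01, 0.03, -0.02]] + [[-0.03,-0.06,-0.1], [0.08,0.16,0.25], [0.26,0.52,0.79]] + [[-0.37,-0.02,0.13], [0.72,0.03,-0.25], [-0.27,-0.01,0.09]]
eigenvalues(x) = [(-0.28+0.95j), (-0.28-0.95j), (1.04+0j)]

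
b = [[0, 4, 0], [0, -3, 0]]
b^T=[[0, 0], [4, -3], [0, 0]]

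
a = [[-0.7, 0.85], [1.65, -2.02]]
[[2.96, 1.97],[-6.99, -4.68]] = a @ [[-3.50, 0.3], [0.60, 2.56]]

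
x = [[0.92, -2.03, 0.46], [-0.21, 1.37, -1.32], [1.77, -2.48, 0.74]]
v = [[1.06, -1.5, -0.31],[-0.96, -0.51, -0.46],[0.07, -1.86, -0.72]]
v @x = [[0.74, -3.44, 2.24], [-1.59, 2.39, -0.11], [-0.82, -0.9, 1.95]]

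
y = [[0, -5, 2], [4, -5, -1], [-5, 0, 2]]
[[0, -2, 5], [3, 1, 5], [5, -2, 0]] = y @ [[-3, 0, 0], [-2, 0, -1], [-5, -1, 0]]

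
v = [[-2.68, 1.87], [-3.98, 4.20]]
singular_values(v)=[6.62, 0.58]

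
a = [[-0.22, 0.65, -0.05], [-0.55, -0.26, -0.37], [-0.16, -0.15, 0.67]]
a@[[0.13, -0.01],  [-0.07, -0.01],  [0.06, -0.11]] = [[-0.08, 0.0], [-0.08, 0.05], [0.03, -0.07]]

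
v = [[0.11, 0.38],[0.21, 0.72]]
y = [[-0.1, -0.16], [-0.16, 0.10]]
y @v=[[-0.04, -0.15],[0.0, 0.01]]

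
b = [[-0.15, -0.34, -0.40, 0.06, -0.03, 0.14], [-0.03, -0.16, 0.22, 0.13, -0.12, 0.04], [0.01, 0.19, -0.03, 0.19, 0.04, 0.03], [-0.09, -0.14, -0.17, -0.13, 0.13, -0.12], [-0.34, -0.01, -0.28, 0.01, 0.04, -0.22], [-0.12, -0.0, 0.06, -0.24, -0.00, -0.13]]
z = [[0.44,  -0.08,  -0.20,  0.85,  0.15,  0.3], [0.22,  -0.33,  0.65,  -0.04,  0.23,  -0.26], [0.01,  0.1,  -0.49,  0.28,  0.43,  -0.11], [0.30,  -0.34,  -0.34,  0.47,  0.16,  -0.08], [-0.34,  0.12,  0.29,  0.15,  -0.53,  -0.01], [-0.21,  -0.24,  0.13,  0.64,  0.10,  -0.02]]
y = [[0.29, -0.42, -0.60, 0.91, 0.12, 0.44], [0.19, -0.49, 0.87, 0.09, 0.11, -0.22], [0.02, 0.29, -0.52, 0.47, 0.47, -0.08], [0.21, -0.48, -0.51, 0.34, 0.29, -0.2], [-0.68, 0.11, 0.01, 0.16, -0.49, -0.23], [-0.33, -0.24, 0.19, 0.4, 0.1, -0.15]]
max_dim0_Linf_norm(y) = 0.91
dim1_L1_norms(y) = [2.78, 1.97, 1.85, 2.03, 1.68, 1.41]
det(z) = 0.03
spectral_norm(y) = 1.64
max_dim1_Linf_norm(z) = 0.85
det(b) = 0.00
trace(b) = -0.56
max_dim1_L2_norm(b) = 0.57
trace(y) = -1.02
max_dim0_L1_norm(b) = 1.16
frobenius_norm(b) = 0.97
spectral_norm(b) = 0.71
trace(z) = -0.46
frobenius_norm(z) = 1.98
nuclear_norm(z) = 4.16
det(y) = 0.07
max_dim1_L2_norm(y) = 1.29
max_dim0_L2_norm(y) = 1.3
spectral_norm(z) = 1.41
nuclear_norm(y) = 4.97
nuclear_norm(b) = 1.98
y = b + z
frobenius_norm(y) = 2.35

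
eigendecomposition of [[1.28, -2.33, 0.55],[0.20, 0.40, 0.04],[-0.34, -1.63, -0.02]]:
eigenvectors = [[-0.85+0.00j, -0.85-0.00j, (-0.3+0j)], [-0.12+0.15j, -0.12-0.15j, 0.06+0.00j], [(0.19-0.45j), 0.19+0.45j, (0.95+0j)]]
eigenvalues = [(0.83+0.72j), (0.83-0.72j), (-0.01+0j)]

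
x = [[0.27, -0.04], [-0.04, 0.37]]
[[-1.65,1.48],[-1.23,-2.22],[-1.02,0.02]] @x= [[-0.5, 0.61],[-0.24, -0.77],[-0.28, 0.05]]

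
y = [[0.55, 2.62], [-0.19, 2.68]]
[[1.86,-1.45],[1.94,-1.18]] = y @ [[-0.05, -0.40], [0.72, -0.47]]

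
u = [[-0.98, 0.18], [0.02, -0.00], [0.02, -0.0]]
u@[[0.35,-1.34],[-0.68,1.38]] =[[-0.47, 1.56], [0.01, -0.03], [0.01, -0.03]]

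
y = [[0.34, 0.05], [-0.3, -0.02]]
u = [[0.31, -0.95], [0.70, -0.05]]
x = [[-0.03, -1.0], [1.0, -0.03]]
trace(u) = 0.26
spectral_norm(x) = 1.00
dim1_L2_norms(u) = [1.0, 0.7]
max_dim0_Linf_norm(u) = 0.95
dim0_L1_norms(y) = [0.64, 0.07]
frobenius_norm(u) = 1.22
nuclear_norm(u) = 1.67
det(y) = 0.01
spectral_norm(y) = 0.46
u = y + x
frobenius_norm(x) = 1.41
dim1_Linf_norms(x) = [1.0, 1.0]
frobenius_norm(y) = 0.46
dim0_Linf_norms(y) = [0.34, 0.05]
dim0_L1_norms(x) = [1.03, 1.03]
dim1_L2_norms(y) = [0.34, 0.3]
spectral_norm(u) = 1.05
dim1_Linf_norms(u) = [0.95, 0.7]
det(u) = 0.65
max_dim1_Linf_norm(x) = 1.0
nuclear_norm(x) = 2.00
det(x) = 1.00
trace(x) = -0.06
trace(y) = 0.32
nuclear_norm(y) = 0.47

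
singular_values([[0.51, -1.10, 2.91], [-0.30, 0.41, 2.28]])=[3.76, 1.12]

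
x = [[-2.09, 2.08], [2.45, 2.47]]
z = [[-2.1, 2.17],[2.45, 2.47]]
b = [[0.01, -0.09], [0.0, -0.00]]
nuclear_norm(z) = 6.50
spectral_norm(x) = 3.48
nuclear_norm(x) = 6.43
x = z + b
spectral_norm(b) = 0.09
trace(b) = 0.01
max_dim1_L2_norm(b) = 0.09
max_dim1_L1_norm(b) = 0.1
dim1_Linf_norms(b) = [0.09, 0.0]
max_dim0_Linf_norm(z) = 2.47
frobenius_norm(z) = 4.61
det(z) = -10.50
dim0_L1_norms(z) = [4.55, 4.64]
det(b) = 0.00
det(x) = -10.26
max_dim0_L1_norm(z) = 4.64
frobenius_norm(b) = 0.09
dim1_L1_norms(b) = [0.1, 0.0]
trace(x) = 0.38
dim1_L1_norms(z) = [4.27, 4.92]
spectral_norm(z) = 3.48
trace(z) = 0.37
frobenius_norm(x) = 4.56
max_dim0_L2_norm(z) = 3.29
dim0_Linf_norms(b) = [0.01, 0.09]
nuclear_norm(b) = 0.09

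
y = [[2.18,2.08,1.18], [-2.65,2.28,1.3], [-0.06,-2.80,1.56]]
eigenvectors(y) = [[0.15-0.46j,0.15+0.46j,(0.46+0j)], [0.65+0.00j,0.65-0.00j,-0.35+0.00j], [(-0.01+0.59j),-0.01-0.59j,0.82+0.00j]]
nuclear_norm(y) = 9.92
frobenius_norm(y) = 5.89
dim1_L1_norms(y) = [5.44, 6.23, 4.42]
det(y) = 33.04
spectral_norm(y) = 4.22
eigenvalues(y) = [(1.65+3.07j), (1.65-3.07j), (2.71+0j)]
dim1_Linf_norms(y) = [2.18, 2.65, 2.8]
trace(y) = 6.02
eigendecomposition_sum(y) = [[0.56+0.90j, 1.16-0.45j, (0.18-0.7j)], [-0.92+1.08j, 1.05+1.29j, (0.96-0.06j)], [-0.98-0.86j, (-1.19+0.94j), 0.04+0.88j]] + [[(0.56-0.9j), 1.16+0.45j, 0.18+0.70j], [-0.92-1.08j, 1.05-1.29j, (0.96+0.06j)], [(-0.98+0.86j), -1.19-0.94j, 0.04-0.88j]] + [[1.06-0.00j,-0.23+0.00j,0.83-0.00j], [(-0.8+0j),0.18-0.00j,(-0.62+0j)], [1.90-0.00j,-0.42+0.00j,(1.47-0j)]]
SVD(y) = [[0.39, -0.73, 0.57], [0.70, 0.63, 0.33], [-0.6, 0.27, 0.75]] @ diag([4.218430677791516, 3.3990970583892093, 2.3044048698779567]) @ [[-0.23, 0.97, 0.1], [-0.96, -0.24, 0.11], [0.13, -0.07, 0.99]]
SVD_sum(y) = [[-0.38, 1.57, 0.16],[-0.68, 2.86, 0.3],[0.59, -2.46, -0.26]] + [[2.38,0.60,-0.28], [-2.07,-0.52,0.24], [-0.88,-0.22,0.10]] + [[0.17, -0.09, 1.29], [0.1, -0.05, 0.76], [0.23, -0.12, 1.71]]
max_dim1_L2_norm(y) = 3.73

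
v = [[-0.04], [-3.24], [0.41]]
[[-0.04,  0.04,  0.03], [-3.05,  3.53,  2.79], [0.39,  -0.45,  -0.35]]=v@[[0.94, -1.09, -0.86]]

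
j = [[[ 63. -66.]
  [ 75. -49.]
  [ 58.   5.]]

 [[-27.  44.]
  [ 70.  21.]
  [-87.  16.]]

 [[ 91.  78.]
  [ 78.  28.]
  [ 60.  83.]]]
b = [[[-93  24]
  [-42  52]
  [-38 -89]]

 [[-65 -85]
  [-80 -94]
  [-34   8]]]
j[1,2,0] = -87.0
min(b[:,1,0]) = -80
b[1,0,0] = -65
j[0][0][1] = -66.0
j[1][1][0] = 70.0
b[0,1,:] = [-42, 52]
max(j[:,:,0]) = 91.0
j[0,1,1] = -49.0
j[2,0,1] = 78.0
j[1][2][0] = -87.0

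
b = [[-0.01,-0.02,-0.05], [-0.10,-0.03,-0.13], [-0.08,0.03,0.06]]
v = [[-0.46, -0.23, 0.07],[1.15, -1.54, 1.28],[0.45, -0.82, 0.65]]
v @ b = [[0.02, 0.02, 0.06], [0.04, 0.06, 0.22], [0.03, 0.04, 0.12]]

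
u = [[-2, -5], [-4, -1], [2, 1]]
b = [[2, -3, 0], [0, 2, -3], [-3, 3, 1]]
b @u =[[8, -7], [-14, -5], [-4, 13]]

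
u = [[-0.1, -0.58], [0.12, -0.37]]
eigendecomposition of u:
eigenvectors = [[(0.91+0j), (0.91-0j)], [(0.21-0.36j), (0.21+0.36j)]]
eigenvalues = [(-0.23+0.23j), (-0.23-0.23j)]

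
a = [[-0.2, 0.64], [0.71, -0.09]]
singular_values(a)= [0.83, 0.53]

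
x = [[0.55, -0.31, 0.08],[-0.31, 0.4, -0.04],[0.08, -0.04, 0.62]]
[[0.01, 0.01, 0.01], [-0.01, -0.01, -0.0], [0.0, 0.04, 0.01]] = x @ [[0.01, 0.01, 0.02], [-0.02, 0.0, 0.01], [0.00, 0.06, 0.02]]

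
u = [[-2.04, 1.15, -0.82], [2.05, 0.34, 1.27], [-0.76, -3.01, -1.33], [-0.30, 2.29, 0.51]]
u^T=[[-2.04, 2.05, -0.76, -0.30], [1.15, 0.34, -3.01, 2.29], [-0.82, 1.27, -1.33, 0.51]]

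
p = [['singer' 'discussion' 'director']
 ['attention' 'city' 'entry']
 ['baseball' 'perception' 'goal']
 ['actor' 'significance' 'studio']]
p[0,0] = 'singer'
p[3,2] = 'studio'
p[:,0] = ['singer', 'attention', 'baseball', 'actor']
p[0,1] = 'discussion'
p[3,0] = 'actor'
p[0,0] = 'singer'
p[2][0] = 'baseball'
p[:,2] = ['director', 'entry', 'goal', 'studio']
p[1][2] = 'entry'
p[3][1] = 'significance'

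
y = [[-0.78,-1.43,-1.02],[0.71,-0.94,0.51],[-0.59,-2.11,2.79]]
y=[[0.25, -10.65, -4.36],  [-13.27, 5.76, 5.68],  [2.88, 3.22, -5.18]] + [[-1.03, 9.22, 3.34], [13.98, -6.7, -5.17], [-3.47, -5.33, 7.97]]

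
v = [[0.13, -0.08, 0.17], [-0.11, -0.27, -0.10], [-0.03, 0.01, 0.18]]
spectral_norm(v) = 0.32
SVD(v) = [[-0.33, -0.78, -0.54], [0.89, -0.45, 0.11], [-0.33, -0.44, 0.83]] @ diag([0.32418032264402485, 0.24751699044808223, 0.1193417690917136]) @ [[-0.40, -0.67, -0.63], [-0.15, 0.72, -0.67], [-0.9, 0.17, 0.39]]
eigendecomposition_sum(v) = [[(-0.01+0j), -0.05+0.00j, (-0.01+0j)],[(-0.07+0j), (-0.28+0j), -0.03+0.00j],[-0j, -0j, -0j]] + [[0.07+0.05j,-0.01-0.01j,(0.09-0.2j)], [-0.02-0.02j,0j,-0.03+0.05j], [(-0.02+0.03j),-0.01j,0.09+0.02j]] + [[(0.07-0.05j), -0.01+0.01j, (0.09+0.2j)], [-0.02+0.02j, 0.00-0.00j, -0.03-0.05j], [-0.02-0.03j, 0.01j, (0.09-0.02j)]]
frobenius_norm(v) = 0.42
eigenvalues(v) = [(-0.29+0j), (0.17+0.08j), (0.17-0.08j)]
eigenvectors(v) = [[(0.19+0j), (0.89+0j), 0.89-0.00j], [0.98+0.00j, (-0.25-0.04j), -0.25+0.04j], [(-0.01+0j), (0.07+0.37j), 0.07-0.37j]]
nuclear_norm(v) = 0.69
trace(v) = 0.04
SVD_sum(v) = [[0.04,0.07,0.07], [-0.11,-0.19,-0.18], [0.04,0.07,0.07]] + [[0.03, -0.14, 0.13], [0.02, -0.08, 0.07], [0.02, -0.08, 0.07]] + [[0.06, -0.01, -0.03], [-0.01, 0.0, 0.01], [-0.09, 0.02, 0.04]]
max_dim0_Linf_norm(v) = 0.27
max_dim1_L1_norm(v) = 0.48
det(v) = -0.01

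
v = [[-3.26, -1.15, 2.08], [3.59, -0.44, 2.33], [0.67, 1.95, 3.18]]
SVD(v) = [[-0.36,-0.82,-0.45],[0.79,-0.02,-0.61],[0.49,-0.58,0.65]] @ diag([5.201341031483111, 4.207286935944459, 2.0965896386372993]) @ [[0.84, 0.2, 0.51], [0.53, -0.04, -0.85], [-0.15, 0.98, -0.14]]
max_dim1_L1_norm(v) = 6.49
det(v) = 45.88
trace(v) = -0.52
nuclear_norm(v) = 11.51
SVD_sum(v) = [[-1.59, -0.38, -0.97], [3.44, 0.82, 2.09], [2.15, 0.51, 1.31]] + [[-1.81, 0.15, 2.91], [-0.03, 0.00, 0.06], [-1.28, 0.10, 2.06]] + [[0.14, -0.92, 0.13], [0.19, -1.26, 0.18], [-0.20, 1.33, -0.19]]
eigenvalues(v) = [(-2.5+2j), (-2.5-2j), (4.48+0j)]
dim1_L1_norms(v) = [6.49, 6.36, 5.8]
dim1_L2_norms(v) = [4.03, 4.3, 3.79]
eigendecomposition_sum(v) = [[(-1.71+0.34j), -0.68-0.98j, 0.72+0.53j], [(1.53+1.61j), (-0.59+1.41j), 0.08-1.14j], [-0.10-0.63j, (0.37-0.24j), -0.20+0.26j]] + [[(-1.71-0.34j), -0.68+0.98j, 0.72-0.53j], [(1.53-1.61j), -0.59-1.41j, 0.08+1.14j], [(-0.1+0.63j), 0.37+0.24j, (-0.2-0.26j)]] + [[0.16+0.00j, 0.22+0.00j, (0.64-0j)], [0.53+0.00j, 0.74+0.00j, 2.17-0.00j], [0.88+0.00j, 1.22+0.00j, (3.59-0j)]]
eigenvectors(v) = [[-0.32+0.51j, -0.32-0.51j, (0.15+0j)], [0.77+0.00j, 0.77-0.00j, 0.51+0.00j], [(-0.18-0.12j), -0.18+0.12j, 0.85+0.00j]]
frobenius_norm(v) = 7.01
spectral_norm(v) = 5.20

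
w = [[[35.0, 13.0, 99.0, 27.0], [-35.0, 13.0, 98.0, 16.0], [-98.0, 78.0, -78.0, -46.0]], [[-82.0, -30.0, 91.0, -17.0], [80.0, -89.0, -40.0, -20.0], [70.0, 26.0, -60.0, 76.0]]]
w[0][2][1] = 78.0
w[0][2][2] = -78.0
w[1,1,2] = -40.0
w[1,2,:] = [70.0, 26.0, -60.0, 76.0]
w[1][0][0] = -82.0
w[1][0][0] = -82.0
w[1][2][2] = -60.0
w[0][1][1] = 13.0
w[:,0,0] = [35.0, -82.0]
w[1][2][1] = 26.0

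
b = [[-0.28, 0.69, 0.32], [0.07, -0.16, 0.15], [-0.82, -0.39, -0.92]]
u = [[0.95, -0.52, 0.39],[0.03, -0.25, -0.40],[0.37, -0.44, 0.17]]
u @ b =[[-0.62, 0.59, -0.13], [0.30, 0.22, 0.34], [-0.27, 0.26, -0.1]]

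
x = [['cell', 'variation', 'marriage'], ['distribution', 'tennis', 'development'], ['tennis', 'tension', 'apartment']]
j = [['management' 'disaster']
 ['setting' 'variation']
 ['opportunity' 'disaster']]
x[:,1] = ['variation', 'tennis', 'tension']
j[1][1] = 'variation'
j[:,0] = ['management', 'setting', 'opportunity']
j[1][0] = 'setting'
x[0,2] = 'marriage'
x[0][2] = 'marriage'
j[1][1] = 'variation'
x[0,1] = 'variation'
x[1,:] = ['distribution', 'tennis', 'development']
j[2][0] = 'opportunity'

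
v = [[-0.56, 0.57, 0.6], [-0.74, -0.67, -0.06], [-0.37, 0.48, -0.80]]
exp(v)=[[0.39, 0.34, 0.26], [-0.35, 0.38, -0.13], [-0.25, 0.15, 0.38]]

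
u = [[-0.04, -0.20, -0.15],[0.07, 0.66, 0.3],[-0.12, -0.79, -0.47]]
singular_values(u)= [1.2, 0.08, 0.0]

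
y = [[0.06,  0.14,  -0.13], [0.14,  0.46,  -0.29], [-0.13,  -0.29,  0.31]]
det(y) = 0.00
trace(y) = 0.83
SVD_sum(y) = [[0.05, 0.15, -0.12], [0.15, 0.42, -0.33], [-0.12, -0.33, 0.26]] + [[0.00, -0.01, -0.01], [-0.01, 0.04, 0.04], [-0.01, 0.04, 0.05]] + [[0.00, -0.0, 0.0], [-0.00, 0.00, -0.0], [0.0, -0.00, 0.0]]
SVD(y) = [[-0.27,0.19,0.94], [-0.76,-0.65,-0.09], [0.59,-0.74,0.32]] @ diag([0.7379824915852939, 0.0887184204793825, 0.003299087935323609]) @ [[-0.27, -0.76, 0.59], [0.19, -0.65, -0.74], [0.94, -0.09, 0.32]]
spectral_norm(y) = 0.74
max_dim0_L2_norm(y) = 0.56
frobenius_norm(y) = 0.74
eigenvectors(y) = [[0.27, 0.94, -0.19], [0.76, -0.09, 0.65], [-0.59, 0.32, 0.74]]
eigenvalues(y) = [0.74, 0.0, 0.09]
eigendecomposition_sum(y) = [[0.05, 0.15, -0.12], [0.15, 0.42, -0.33], [-0.12, -0.33, 0.26]] + [[0.00, -0.00, 0.0], [-0.0, 0.0, -0.0], [0.0, -0.00, 0.0]] + [[0.0, -0.01, -0.01], [-0.01, 0.04, 0.04], [-0.01, 0.04, 0.05]]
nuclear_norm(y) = 0.83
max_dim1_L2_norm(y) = 0.56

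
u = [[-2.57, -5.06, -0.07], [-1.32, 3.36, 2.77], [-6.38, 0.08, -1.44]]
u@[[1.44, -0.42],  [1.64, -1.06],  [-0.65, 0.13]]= [[-11.95, 6.43], [1.81, -2.65], [-8.12, 2.41]]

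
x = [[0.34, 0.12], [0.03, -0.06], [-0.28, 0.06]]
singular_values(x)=[0.44, 0.14]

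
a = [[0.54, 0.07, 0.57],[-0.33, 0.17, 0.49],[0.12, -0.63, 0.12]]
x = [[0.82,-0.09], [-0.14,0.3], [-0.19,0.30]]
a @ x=[[0.32,0.14],[-0.39,0.23],[0.16,-0.16]]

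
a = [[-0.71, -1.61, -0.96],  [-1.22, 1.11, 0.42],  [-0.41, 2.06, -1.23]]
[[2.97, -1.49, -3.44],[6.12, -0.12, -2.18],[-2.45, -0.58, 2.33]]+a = [[2.26, -3.10, -4.4], [4.9, 0.99, -1.76], [-2.86, 1.48, 1.1]]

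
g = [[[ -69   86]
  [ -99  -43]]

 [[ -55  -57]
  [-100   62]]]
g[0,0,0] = -69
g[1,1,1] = 62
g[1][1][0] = -100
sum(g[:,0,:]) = -95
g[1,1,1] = 62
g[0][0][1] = 86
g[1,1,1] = 62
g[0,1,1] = -43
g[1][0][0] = -55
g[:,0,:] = [[-69, 86], [-55, -57]]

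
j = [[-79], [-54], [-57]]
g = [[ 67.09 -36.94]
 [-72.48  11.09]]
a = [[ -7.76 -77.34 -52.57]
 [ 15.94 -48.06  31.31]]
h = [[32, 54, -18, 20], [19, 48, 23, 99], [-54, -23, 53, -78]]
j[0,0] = -79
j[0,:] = [-79]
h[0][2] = -18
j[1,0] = -54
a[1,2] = 31.31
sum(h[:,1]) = 79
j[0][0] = -79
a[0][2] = -52.57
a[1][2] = 31.31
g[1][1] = 11.09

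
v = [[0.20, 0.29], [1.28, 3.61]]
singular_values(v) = [3.85, 0.09]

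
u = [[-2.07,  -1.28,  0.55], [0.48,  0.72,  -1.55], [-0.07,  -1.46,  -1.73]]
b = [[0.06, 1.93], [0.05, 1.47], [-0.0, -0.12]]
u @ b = [[-0.19, -5.94],  [0.06, 2.17],  [-0.08, -2.07]]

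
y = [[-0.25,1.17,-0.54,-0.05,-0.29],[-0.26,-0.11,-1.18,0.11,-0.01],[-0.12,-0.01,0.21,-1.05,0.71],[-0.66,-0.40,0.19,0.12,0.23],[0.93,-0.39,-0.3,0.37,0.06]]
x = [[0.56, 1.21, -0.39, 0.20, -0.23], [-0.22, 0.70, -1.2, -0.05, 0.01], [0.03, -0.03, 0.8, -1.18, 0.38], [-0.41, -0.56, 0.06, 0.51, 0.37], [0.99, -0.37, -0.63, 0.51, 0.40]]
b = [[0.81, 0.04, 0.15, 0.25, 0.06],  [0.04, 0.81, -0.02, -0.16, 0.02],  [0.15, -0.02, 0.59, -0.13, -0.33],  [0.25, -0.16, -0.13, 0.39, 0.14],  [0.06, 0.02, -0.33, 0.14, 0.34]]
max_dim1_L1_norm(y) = 2.3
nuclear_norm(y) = 5.34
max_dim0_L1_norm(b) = 1.31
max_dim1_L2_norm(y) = 1.35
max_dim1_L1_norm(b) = 1.31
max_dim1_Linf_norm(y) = 1.18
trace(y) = 0.03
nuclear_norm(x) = 6.04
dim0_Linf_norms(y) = [0.93, 1.17, 1.18, 1.05, 0.71]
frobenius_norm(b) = 1.57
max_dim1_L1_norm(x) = 2.9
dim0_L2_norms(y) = [1.2, 1.3, 1.36, 1.13, 0.8]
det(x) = 1.21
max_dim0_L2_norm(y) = 1.36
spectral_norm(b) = 0.96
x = b + y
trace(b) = 2.94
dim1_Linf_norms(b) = [0.81, 0.81, 0.59, 0.39, 0.34]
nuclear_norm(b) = 2.94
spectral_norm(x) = 2.07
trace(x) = 2.97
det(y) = 0.49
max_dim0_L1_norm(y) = 2.42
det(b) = 0.01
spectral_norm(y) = 1.59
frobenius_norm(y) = 2.63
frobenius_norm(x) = 3.00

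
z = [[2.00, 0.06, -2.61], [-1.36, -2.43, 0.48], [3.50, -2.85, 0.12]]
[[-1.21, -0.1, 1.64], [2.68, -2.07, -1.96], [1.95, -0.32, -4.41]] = z @ [[-0.21,  0.45,  -0.5], [-0.93,  0.68,  0.89], [0.28,  0.40,  -0.99]]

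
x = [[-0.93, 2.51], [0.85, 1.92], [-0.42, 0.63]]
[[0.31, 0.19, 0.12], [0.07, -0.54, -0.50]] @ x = [[-0.18, 1.22], [-0.31, -1.18]]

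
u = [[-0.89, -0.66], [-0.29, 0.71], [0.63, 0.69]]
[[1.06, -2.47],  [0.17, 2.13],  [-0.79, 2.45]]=u@[[-1.05, 0.42], [-0.19, 3.17]]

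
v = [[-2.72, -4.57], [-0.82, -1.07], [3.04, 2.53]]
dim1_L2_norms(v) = [5.32, 1.35, 3.96]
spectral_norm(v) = 6.68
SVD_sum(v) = [[-3.22, -4.18], [-0.82, -1.07], [2.35, 3.06]] + [[0.50, -0.39], [0.00, -0.00], [0.69, -0.53]]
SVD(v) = [[-0.79,0.59], [-0.20,0.0], [0.58,0.81]] @ diag([6.677869286985471, 1.0719896389126864]) @ [[0.61, 0.79], [0.79, -0.61]]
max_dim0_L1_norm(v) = 8.17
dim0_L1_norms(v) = [6.58, 8.17]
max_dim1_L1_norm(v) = 7.29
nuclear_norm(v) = 7.75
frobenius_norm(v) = 6.76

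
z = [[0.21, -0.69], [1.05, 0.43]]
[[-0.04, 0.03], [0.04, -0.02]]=z @[[0.01, -0.0], [0.06, -0.05]]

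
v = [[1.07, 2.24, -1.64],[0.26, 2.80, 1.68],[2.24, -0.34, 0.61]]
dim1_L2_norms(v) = [2.98, 3.28, 2.35]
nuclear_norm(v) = 8.46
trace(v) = 4.48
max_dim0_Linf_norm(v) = 2.8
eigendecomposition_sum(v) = [[0.20+0.96j, 0.28-0.62j, (-1.1+0.01j)], [-0.39-0.28j, 0.11+0.32j, 0.40-0.38j], [0.93-0.31j, (-0.65-0.21j), (0.14+1.09j)]] + [[(0.2-0.96j), (0.28+0.62j), -1.10-0.01j], [(-0.39+0.28j), 0.11-0.32j, 0.40+0.38j], [(0.93+0.31j), -0.65+0.21j, (0.14-1.09j)]] + [[(0.68+0j), (1.67+0j), 0.57+0.00j], [(1.05+0j), (2.59+0j), 0.88+0.00j], [0.39+0.00j, (0.96+0j), (0.33+0j)]]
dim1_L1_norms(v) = [4.95, 4.74, 3.19]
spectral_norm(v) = 3.71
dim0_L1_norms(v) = [3.57, 5.38, 3.93]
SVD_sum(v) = [[0.68, 2.16, 0.23], [0.86, 2.76, 0.29], [0.12, 0.38, 0.04]] + [[0.82, -0.08, -1.65], [-0.67, 0.07, 1.35], [0.2, -0.02, -0.41]] + [[-0.42, 0.16, -0.22],  [0.06, -0.02, 0.03],  [1.92, -0.70, 0.98]]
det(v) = 20.94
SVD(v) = [[-0.61, 0.76, -0.22], [-0.78, -0.62, 0.03], [-0.11, 0.19, 0.98]] @ diag([3.714797807348382, 2.4290025163227833, 2.321125594666785]) @ [[-0.30,-0.95,-0.10], [0.44,-0.04,-0.90], [0.85,-0.31,0.43]]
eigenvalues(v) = [(0.44+2.37j), (0.44-2.37j), (3.59+0j)]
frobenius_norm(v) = 5.01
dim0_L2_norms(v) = [2.5, 3.6, 2.43]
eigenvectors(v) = [[(-0.67+0j), (-0.67-0j), -0.52+0.00j], [(0.24-0.22j), (0.24+0.22j), (-0.8+0j)], [(0.08+0.66j), (0.08-0.66j), -0.30+0.00j]]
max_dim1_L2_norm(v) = 3.28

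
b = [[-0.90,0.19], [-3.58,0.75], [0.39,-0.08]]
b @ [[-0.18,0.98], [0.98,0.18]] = [[0.35, -0.85], [1.38, -3.37], [-0.15, 0.37]]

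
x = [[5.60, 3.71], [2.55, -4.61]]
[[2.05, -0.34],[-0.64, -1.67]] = x@[[0.2, -0.22], [0.25, 0.24]]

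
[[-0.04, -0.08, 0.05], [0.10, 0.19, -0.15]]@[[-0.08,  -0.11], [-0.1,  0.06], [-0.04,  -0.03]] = [[0.01, -0.00],[-0.02, 0.00]]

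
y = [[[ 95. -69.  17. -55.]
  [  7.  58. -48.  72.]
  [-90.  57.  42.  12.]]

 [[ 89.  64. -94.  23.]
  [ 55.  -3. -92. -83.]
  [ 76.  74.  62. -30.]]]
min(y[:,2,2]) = 42.0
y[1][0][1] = 64.0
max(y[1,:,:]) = 89.0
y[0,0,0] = 95.0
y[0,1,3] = 72.0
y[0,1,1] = 58.0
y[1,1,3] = -83.0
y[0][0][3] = -55.0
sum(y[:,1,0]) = 62.0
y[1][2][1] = 74.0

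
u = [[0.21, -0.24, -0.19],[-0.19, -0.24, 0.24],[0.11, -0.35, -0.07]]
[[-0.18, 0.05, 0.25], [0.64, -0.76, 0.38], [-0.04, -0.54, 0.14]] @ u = [[-0.02, -0.06, 0.03], [0.32, -0.10, -0.33], [0.11, 0.09, -0.13]]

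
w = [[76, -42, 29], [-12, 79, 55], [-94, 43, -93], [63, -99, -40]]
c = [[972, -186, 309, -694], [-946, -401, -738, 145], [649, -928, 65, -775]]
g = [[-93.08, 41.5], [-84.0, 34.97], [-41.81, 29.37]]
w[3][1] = -99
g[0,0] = -93.08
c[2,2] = 65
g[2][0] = -41.81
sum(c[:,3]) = -1324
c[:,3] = [-694, 145, -775]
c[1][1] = -401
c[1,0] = -946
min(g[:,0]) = -93.08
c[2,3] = -775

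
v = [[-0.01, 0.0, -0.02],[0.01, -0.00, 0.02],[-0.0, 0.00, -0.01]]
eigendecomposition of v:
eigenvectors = [[0.00, 0.71, 0.71], [1.0, -0.71, -0.71], [0.0, 0.00, 0.0]]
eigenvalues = [-0.0, -0.01, -0.01]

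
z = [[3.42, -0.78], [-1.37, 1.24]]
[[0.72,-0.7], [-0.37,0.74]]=z @ [[0.19, -0.09], [-0.09, 0.50]]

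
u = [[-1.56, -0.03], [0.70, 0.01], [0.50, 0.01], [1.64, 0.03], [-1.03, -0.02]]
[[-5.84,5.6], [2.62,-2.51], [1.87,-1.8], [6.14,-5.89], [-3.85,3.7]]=u @ [[3.75, -3.57], [-0.42, -1.01]]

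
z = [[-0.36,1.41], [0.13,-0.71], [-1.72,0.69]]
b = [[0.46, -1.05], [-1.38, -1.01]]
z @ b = [[-2.11, -1.05],[1.04, 0.58],[-1.74, 1.11]]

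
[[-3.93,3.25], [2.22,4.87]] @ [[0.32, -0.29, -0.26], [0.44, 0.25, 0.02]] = [[0.17, 1.95, 1.09], [2.85, 0.57, -0.48]]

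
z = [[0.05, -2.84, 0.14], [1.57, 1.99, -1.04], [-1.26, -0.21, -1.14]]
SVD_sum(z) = [[-0.84, -2.46, 0.50], [0.81, 2.36, -0.48], [-0.12, -0.35, 0.07]] + [[0.64, -0.16, 0.3], [0.46, -0.11, 0.22], [-1.36, 0.34, -0.64]] + [[0.26,-0.22,-0.66], [0.30,-0.26,-0.77], [0.22,-0.19,-0.57]]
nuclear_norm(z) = 6.78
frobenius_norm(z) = 4.30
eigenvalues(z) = [(1.2+2.08j), (1.2-2.08j), (-1.49+0j)]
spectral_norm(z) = 3.69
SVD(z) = [[0.72, 0.41, 0.57], [-0.69, 0.29, 0.66], [0.10, -0.87, 0.49]] @ diag([3.6929129953647464, 1.7789810642302661, 1.3127147373958747]) @ [[-0.32, -0.93, 0.19],[0.88, -0.22, 0.42],[0.35, -0.30, -0.89]]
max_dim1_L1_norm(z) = 4.6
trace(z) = 0.90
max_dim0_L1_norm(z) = 5.04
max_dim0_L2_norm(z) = 3.47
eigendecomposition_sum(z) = [[0.09+1.21j, (-1.36+0.66j), 0.23-0.43j],[0.83-0.57j, 1.04+0.70j, -0.40+0.01j],[(-0.37-0.27j), 0.15-0.55j, (0.06+0.17j)]] + [[(0.09-1.21j), (-1.36-0.66j), (0.23+0.43j)], [0.83+0.57j, 1.04-0.70j, (-0.4-0.01j)], [(-0.37+0.27j), 0.15+0.55j, 0.06-0.17j]] + [[-0.13+0.00j, (-0.13-0j), (-0.32-0j)], [-0.10+0.00j, (-0.09-0j), (-0.24-0j)], [(-0.52+0j), -0.50-0.00j, (-1.27-0j)]]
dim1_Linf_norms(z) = [2.84, 1.99, 1.26]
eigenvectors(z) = [[-0.74+0.00j, (-0.74-0j), (0.24+0j)],[0.31+0.53j, 0.31-0.53j, 0.18+0.00j],[(0.18-0.21j), (0.18+0.21j), (0.95+0j)]]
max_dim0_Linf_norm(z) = 2.84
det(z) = -8.62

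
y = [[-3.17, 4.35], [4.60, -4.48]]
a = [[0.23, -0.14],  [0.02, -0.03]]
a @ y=[[-1.37, 1.63], [-0.2, 0.22]]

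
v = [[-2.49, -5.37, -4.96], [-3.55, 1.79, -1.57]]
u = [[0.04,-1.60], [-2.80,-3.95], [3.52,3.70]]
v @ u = [[-2.52,  6.84], [-10.68,  -7.20]]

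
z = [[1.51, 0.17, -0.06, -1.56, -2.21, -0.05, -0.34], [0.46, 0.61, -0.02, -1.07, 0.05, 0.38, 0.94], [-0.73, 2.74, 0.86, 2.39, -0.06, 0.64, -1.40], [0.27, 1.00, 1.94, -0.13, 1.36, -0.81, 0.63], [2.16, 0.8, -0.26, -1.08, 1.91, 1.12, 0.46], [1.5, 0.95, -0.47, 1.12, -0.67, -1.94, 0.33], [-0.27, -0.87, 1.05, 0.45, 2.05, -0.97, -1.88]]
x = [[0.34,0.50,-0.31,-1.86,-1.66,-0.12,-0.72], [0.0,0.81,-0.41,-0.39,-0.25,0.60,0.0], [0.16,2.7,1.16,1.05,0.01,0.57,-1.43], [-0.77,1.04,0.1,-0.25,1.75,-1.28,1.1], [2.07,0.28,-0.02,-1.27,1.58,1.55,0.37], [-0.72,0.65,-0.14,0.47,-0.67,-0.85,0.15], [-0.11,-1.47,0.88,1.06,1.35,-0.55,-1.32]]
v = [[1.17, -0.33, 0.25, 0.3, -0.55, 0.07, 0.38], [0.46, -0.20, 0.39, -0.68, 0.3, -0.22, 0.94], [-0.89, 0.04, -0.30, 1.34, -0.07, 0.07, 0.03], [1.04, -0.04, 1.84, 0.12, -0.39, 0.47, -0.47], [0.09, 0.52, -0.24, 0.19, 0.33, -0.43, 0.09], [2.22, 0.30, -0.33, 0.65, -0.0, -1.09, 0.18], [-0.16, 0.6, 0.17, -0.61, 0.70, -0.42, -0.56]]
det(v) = 0.00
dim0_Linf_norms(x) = [2.07, 2.7, 1.16, 1.86, 1.75, 1.55, 1.43]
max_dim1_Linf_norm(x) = 2.7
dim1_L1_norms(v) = [3.05, 3.19, 2.74, 4.37, 1.89, 4.77, 3.22]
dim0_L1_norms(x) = [4.17, 7.45, 3.02, 6.35, 7.27, 5.52, 5.09]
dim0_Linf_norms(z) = [2.16, 2.74, 1.94, 2.39, 2.21, 1.94, 1.88]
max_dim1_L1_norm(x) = 7.14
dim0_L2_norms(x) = [2.36, 3.46, 1.55, 2.78, 3.26, 2.4, 2.38]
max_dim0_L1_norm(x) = 7.45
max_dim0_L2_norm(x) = 3.46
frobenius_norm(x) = 7.05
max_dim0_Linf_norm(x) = 2.7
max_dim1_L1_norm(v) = 4.77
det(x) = -24.03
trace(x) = 1.47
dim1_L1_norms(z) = [5.9, 3.53, 8.82, 6.14, 7.79, 6.98, 7.54]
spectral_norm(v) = 3.10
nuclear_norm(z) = 19.71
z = v + x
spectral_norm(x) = 3.75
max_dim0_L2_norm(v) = 2.9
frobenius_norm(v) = 4.58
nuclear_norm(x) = 15.93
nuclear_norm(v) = 9.69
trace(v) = -0.53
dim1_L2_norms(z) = [3.12, 1.66, 4.11, 2.78, 3.41, 2.99, 3.29]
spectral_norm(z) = 4.76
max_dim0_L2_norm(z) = 3.88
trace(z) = 0.94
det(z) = -278.19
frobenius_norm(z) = 8.28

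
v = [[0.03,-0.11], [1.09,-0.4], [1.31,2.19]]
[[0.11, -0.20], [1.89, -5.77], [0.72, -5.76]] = v@[[1.52, -5.13], [-0.58, 0.44]]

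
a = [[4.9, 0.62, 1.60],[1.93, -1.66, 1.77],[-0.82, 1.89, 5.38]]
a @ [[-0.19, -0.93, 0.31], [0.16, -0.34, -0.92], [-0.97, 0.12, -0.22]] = [[-2.38, -4.58, 0.6], [-2.35, -1.02, 1.74], [-4.76, 0.77, -3.18]]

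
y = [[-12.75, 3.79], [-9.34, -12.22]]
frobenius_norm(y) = 20.33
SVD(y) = [[-0.56, -0.83], [-0.83, 0.56]] @ diag([16.893454791541213, 11.31820591817242]) @ [[0.88, 0.48], [0.48, -0.88]]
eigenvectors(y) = [[(-0.02+0.54j),(-0.02-0.54j)], [(-0.84+0j),-0.84-0.00j]]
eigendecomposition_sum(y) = [[(-6.37+2.69j), 1.90+3.98j], [(-4.67-9.81j), -6.11+3.25j]] + [[(-6.37-2.69j),1.90-3.98j], [(-4.67+9.81j),(-6.11-3.25j)]]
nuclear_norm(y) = 28.21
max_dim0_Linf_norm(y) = 12.75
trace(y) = -24.97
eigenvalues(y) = [(-12.48+5.94j), (-12.48-5.94j)]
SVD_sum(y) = [[-8.28, -4.48], [-12.34, -6.67]] + [[-4.47, 8.27], [3.00, -5.55]]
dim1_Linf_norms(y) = [12.75, 12.22]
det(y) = 191.20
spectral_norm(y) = 16.89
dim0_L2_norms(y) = [15.81, 12.79]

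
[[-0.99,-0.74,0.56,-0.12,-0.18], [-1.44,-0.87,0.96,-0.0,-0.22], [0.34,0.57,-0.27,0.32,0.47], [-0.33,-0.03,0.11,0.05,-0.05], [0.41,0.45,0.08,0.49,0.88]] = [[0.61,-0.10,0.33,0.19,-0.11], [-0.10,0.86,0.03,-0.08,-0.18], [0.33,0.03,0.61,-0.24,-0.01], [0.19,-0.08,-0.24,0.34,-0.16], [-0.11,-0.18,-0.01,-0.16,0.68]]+[[-1.6,-0.64,0.23,-0.31,-0.07], [-1.34,-1.73,0.93,0.08,-0.04], [0.01,0.54,-0.88,0.56,0.48], [-0.52,0.05,0.35,-0.29,0.11], [0.52,0.63,0.09,0.65,0.20]]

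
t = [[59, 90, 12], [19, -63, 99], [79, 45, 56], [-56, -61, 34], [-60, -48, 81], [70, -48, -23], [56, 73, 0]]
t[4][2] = 81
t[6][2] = 0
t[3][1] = -61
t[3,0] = -56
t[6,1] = 73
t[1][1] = -63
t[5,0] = 70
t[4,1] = -48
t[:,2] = [12, 99, 56, 34, 81, -23, 0]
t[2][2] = 56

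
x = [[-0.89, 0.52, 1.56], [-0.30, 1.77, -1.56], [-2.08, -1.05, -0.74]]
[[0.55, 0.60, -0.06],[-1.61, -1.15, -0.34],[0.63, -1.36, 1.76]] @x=[[-0.54, 1.41, -0.03], [2.49, -2.52, -0.47], [-3.81, -3.93, 1.8]]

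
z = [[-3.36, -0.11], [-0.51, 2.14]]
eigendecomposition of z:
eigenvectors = [[-1.0, 0.02], [-0.09, -1.0]]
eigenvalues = [-3.37, 2.15]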